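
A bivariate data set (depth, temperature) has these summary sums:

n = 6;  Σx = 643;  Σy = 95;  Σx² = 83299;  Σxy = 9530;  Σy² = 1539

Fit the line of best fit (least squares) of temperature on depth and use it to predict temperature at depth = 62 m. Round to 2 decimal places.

17.88

Sxx = Σx² − (Σx)²/n = 83299 − 68908.166667 = 14390.833333
Sxy = Σxy − (Σx)(Σy)/n = 9530 − 10180.833333 = -650.833333
b = Sxy/Sxx = -650.833333/14390.833333 = -0.045226
a = ȳ − b·x̄ = 15.833333 − (-0.045226)·107.166667 = 20.680005
ŷ(62) = a + b·62 = 20.680005 + (-0.045226)·62 = 17.876021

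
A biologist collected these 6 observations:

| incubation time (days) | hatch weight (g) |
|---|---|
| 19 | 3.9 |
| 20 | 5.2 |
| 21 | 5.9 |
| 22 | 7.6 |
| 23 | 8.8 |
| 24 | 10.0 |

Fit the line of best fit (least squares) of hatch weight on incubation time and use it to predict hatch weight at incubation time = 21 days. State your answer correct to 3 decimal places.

n = 6, Σx = 129, Σy = 41.4, Σxy = 911.6, Σx² = 2791
Sxx = Σx² − (Σx)²/n = 2791 − 2773.5 = 17.5
Sxy = Σxy − (Σx)(Σy)/n = 911.6 − 890.1 = 21.5
b = Sxy/Sxx = 21.5/17.5 = 1.228571
a = ȳ − b·x̄ = 6.9 − 1.228571·21.5 = -19.514286
ŷ(21) = a + b·21 = -19.514286 + 1.228571·21 = 6.285714

6.286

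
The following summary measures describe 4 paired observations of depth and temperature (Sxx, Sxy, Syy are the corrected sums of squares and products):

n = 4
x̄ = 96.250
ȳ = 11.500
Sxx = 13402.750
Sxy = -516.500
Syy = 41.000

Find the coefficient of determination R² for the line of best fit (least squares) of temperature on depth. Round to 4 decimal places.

R² = Sxy²/(Sxx·Syy) = (-516.5)²/(13402.75·41) = 0.485471

0.4855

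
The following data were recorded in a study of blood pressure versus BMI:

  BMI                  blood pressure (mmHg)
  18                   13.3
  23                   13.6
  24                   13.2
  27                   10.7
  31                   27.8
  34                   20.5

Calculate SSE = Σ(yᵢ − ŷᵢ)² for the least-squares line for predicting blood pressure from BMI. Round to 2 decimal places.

n = 6, Σx = 157, Σy = 99.1, Σxy = 2716.7, Σx² = 4275, Σy² = 1843.67
Sxx = Σx² − (Σx)²/n = 4275 − 4108.166667 = 166.833333
Sxy = Σxy − (Σx)(Σy)/n = 2716.7 − 2593.116667 = 123.583333
Syy = Σy² − (Σy)²/n = 1843.67 − 1636.801667 = 206.868333
b = Sxy/Sxx = 123.583333/166.833333 = 0.740759
SSE = Syy − b·Sxy = 206.868333 − 0.740759·123.583333 = 115.322837

115.32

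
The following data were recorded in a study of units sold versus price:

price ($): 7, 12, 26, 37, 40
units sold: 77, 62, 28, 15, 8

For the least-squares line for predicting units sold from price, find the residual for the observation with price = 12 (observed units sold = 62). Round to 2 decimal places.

-1.20

n = 5, Σx = 122, Σy = 190, Σxy = 2886, Σx² = 3838
Sxx = Σx² − (Σx)²/n = 3838 − 2976.8 = 861.2
Sxy = Σxy − (Σx)(Σy)/n = 2886 − 4636 = -1750
b = Sxy/Sxx = -1750/861.2 = -2.032048
a = ȳ − b·x̄ = 38 − (-2.032048)·24.4 = 87.581979
ŷ(12) = 87.581979 + (-2.032048)·12 = 63.197399
residual = y − ŷ = 62 − 63.197399 = -1.197399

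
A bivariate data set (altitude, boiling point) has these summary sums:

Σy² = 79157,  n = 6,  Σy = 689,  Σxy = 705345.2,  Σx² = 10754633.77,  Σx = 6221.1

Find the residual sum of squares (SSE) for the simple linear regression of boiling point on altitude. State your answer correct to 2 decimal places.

17.83

Sxx = Σx² − (Σx)²/n = 10754633.77 − 6450347.535 = 4304286.235
Sxy = Σxy − (Σx)(Σy)/n = 705345.2 − 714389.65 = -9044.45
Syy = Σy² − (Σy)²/n = 79157 − 79120.166667 = 36.833333
b = Sxy/Sxx = -9044.45/4304286.235 = -0.002101
SSE = Syy − b·Sxy = 36.833333 − (-0.002101)·(-9044.45) = 17.828539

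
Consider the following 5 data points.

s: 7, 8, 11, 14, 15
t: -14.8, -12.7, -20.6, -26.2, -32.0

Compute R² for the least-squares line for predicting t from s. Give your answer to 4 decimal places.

n = 5, Σx = 55, Σy = -106.3, Σxy = -1278.6, Σx² = 655, Σy² = 2515.13
Sxx = Σx² − (Σx)²/n = 655 − 605 = 50
Sxy = Σxy − (Σx)(Σy)/n = -1278.6 − (-1169.3) = -109.3
Syy = Σy² − (Σy)²/n = 2515.13 − 2259.938 = 255.192
R² = Sxy²/(Sxx·Syy) = (-109.3)²/(50·255.192) = 0.936275

0.9363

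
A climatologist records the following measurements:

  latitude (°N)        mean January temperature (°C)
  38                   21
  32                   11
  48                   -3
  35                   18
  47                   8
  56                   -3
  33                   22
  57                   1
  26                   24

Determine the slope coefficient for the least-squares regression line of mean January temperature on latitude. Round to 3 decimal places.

-0.858

n = 9, Σx = 372, Σy = 99, Σxy = 3251, Σx² = 16356
Sxx = Σx² − (Σx)²/n = 16356 − 15376 = 980
Sxy = Σxy − (Σx)(Σy)/n = 3251 − 4092 = -841
b = Sxy/Sxx = -841/980 = -0.858163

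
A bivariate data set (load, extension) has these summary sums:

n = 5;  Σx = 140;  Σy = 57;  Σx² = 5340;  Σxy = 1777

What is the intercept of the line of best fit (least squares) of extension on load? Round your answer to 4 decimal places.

7.8310

Sxx = Σx² − (Σx)²/n = 5340 − 3920 = 1420
Sxy = Σxy − (Σx)(Σy)/n = 1777 − 1596 = 181
b = Sxy/Sxx = 181/1420 = 0.127465
a = ȳ − b·x̄ = 11.4 − 0.127465·28 = 7.830986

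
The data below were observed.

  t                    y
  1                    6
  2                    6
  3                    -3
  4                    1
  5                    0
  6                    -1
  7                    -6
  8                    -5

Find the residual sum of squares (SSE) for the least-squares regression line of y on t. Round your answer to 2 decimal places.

n = 8, Σx = 36, Σy = -2, Σxy = -75, Σx² = 204, Σy² = 144
Sxx = Σx² − (Σx)²/n = 204 − 162 = 42
Sxy = Σxy − (Σx)(Σy)/n = -75 − (-9) = -66
Syy = Σy² − (Σy)²/n = 144 − 0.5 = 143.5
b = Sxy/Sxx = -66/42 = -1.571429
SSE = Syy − b·Sxy = 143.5 − (-1.571429)·(-66) = 39.785714

39.79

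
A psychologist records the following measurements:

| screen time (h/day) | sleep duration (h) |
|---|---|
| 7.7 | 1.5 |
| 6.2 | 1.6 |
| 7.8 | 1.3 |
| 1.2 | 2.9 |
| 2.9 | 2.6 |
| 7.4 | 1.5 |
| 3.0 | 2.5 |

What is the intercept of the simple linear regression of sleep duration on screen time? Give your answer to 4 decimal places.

3.2106

n = 7, Σx = 36.2, Σy = 13.9, Σxy = 61.23, Σx² = 232.18
Sxx = Σx² − (Σx)²/n = 232.18 − 187.205714 = 44.974286
Sxy = Σxy − (Σx)(Σy)/n = 61.23 − 71.882857 = -10.652857
b = Sxy/Sxx = -10.652857/44.974286 = -0.236866
a = ȳ − b·x̄ = 1.985714 − (-0.236866)·5.171429 = 3.210647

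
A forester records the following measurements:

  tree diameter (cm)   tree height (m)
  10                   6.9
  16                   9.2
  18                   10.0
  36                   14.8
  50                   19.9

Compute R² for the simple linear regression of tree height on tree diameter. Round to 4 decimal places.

0.9953

n = 5, Σx = 130, Σy = 60.8, Σxy = 1924, Σx² = 4476, Σy² = 847.3
Sxx = Σx² − (Σx)²/n = 4476 − 3380 = 1096
Sxy = Σxy − (Σx)(Σy)/n = 1924 − 1580.8 = 343.2
Syy = Σy² − (Σy)²/n = 847.3 − 739.328 = 107.972
R² = Sxy²/(Sxx·Syy) = (343.2)²/(1096·107.972) = 0.995343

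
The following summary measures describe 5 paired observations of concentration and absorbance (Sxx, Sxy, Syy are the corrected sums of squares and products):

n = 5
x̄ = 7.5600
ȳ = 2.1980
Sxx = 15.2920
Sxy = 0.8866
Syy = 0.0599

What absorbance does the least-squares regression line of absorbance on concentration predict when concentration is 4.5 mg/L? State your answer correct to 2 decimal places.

2.02

b = Sxy/Sxx = 0.8866/15.292 = 0.057978
a = ȳ − b·x̄ = 2.198 − 0.057978·7.56 = 1.759686
ŷ(4.5) = a + b·4.5 = 1.759686 + 0.057978·4.5 = 2.020587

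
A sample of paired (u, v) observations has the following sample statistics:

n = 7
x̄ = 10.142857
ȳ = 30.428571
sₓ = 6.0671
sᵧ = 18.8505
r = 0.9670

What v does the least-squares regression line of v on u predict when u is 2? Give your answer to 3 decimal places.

b = r · sᵧ/sₓ = 0.967 · 18.8505/6.0671 = 3.004472
a = ȳ − b·x̄ = 30.428571 − 3.004472·10.142857 = -0.045361
ŷ(2) = a + b·2 = -0.045361 + 3.004472·2 = 5.963583

5.964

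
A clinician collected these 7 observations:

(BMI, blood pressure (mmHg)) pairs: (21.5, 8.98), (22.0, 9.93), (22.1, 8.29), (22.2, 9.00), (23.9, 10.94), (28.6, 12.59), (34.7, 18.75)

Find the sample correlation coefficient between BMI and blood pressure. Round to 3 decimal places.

n = 7, Σx = 175, Σy = 78.48, Σxy = 2066.704, Σx² = 4520.76, Σy² = 958.7236
Sxx = Σx² − (Σx)²/n = 4520.76 − 4375 = 145.76
Sxy = Σxy − (Σx)(Σy)/n = 2066.704 − 1962 = 104.704
Syy = Σy² − (Σy)²/n = 958.7236 − 879.872914 = 78.850686
r = Sxy/√(Sxx·Syy) = 104.704/√(11493.275950) = 104.704/107.206697 = 0.976655

0.977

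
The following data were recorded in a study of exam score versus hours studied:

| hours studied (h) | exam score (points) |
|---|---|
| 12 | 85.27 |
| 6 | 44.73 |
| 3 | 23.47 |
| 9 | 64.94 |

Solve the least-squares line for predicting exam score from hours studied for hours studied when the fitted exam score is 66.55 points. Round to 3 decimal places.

n = 4, Σx = 30, Σy = 218.41, Σxy = 1946.49, Σx² = 270
Sxx = Σx² − (Σx)²/n = 270 − 225 = 45
Sxy = Σxy − (Σx)(Σy)/n = 1946.49 − 1638.075 = 308.415
b = Sxy/Sxx = 308.415/45 = 6.853667
a = ȳ − b·x̄ = 54.6025 − 6.853667·7.5 = 3.2
Set a + b·x = 66.55: x = (66.55 − 3.2) / 6.853667 = 9.243227

9.243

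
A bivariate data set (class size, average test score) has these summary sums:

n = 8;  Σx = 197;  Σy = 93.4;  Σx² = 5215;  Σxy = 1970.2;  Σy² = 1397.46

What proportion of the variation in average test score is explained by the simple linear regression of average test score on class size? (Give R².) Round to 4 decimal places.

0.9735

Sxx = Σx² − (Σx)²/n = 5215 − 4851.125 = 363.875
Sxy = Σxy − (Σx)(Σy)/n = 1970.2 − 2299.975 = -329.775
Syy = Σy² − (Σy)²/n = 1397.46 − 1090.445 = 307.015
R² = Sxy²/(Sxx·Syy) = (-329.775)²/(363.875·307.015) = 0.973472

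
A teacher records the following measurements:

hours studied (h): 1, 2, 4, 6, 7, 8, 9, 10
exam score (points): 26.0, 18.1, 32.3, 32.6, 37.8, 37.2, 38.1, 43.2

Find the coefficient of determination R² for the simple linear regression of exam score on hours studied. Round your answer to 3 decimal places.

0.827

n = 8, Σx = 47, Σy = 265.3, Σxy = 1724.1, Σx² = 351, Σy² = 9240.19
Sxx = Σx² − (Σx)²/n = 351 − 276.125 = 74.875
Sxy = Σxy − (Σx)(Σy)/n = 1724.1 − 1558.6375 = 165.4625
Syy = Σy² − (Σy)²/n = 9240.19 − 8798.01125 = 442.17875
R² = Sxy²/(Sxx·Syy) = (165.4625)²/(74.875·442.17875) = 0.826922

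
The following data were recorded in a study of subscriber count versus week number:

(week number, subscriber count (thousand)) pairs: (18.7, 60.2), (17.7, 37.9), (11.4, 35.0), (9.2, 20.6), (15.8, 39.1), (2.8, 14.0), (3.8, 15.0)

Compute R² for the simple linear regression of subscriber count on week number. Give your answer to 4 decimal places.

0.8376

n = 7, Σx = 79.4, Σy = 221.8, Σxy = 3099.07, Σx² = 1149.5, Σy² = 8659.62
Sxx = Σx² − (Σx)²/n = 1149.5 − 900.622857 = 248.877143
Sxy = Σxy − (Σx)(Σy)/n = 3099.07 − 2515.845714 = 583.224286
Syy = Σy² − (Σy)²/n = 8659.62 − 7027.891429 = 1631.728571
R² = Sxy²/(Sxx·Syy) = (583.224286)²/(248.877143·1631.728571) = 0.837603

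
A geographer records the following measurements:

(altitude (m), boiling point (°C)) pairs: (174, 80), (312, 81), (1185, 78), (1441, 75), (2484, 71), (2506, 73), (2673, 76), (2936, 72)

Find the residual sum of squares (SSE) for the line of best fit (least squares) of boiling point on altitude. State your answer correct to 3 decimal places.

20.006

n = 8, Σx = 13711, Σy = 606, Σxy = 1013539, Σx² = 31823643, Σy² = 46000
Sxx = Σx² − (Σx)²/n = 31823643 − 23498940.125 = 8324702.875
Sxy = Σxy − (Σx)(Σy)/n = 1013539 − 1038608.25 = -25069.25
Syy = Σy² − (Σy)²/n = 46000 − 45904.5 = 95.5
b = Sxy/Sxx = -25069.25/8324702.875 = -0.003011
SSE = Syy − b·Sxy = 95.5 − (-0.003011)·(-25069.25) = 20.005739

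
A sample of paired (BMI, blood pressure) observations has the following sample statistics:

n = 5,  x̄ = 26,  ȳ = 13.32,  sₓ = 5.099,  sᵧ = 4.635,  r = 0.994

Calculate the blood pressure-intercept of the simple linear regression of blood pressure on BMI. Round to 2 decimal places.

-10.17

b = r · sᵧ/sₓ = 0.994 · 4.635/5.099 = 0.903548
a = ȳ − b·x̄ = 13.32 − 0.903548·26 = -10.172242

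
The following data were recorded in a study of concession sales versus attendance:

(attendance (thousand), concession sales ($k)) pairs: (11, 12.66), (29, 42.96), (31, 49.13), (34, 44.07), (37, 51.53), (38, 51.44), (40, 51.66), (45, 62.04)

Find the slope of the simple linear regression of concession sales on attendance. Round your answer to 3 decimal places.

n = 8, Σx = 265, Σy = 365.49, Σxy = 13126.04, Σx² = 9517
Sxx = Σx² − (Σx)²/n = 9517 − 8778.125 = 738.875
Sxy = Σxy − (Σx)(Σy)/n = 13126.04 − 12106.85625 = 1019.18375
b = Sxy/Sxx = 1019.18375/738.875 = 1.379372

1.379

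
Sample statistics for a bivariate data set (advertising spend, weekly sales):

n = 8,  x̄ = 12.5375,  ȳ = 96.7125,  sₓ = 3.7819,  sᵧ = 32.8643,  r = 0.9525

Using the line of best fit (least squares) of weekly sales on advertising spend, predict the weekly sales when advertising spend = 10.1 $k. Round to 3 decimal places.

76.537

b = r · sᵧ/sₓ = 0.9525 · 32.8643/3.7819 = 8.277121
a = ȳ − b·x̄ = 96.7125 − 8.277121·12.5375 = -7.061911
ŷ(10.1) = a + b·10.1 = -7.061911 + 8.277121·10.1 = 76.537016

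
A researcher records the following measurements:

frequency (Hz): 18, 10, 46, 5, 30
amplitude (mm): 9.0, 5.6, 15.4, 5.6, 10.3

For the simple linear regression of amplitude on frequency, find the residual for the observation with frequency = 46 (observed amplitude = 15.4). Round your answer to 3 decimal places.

0.379

n = 5, Σx = 109, Σy = 45.9, Σxy = 1263.4, Σx² = 3465
Sxx = Σx² − (Σx)²/n = 3465 − 2376.2 = 1088.8
Sxy = Σxy − (Σx)(Σy)/n = 1263.4 − 1000.62 = 262.78
b = Sxy/Sxx = 262.78/1088.8 = 0.241348
a = ȳ − b·x̄ = 9.18 − 0.241348·21.8 = 3.918608
ŷ(46) = 3.918608 + 0.241348·46 = 15.020628
residual = y − ŷ = 15.4 − 15.020628 = 0.379372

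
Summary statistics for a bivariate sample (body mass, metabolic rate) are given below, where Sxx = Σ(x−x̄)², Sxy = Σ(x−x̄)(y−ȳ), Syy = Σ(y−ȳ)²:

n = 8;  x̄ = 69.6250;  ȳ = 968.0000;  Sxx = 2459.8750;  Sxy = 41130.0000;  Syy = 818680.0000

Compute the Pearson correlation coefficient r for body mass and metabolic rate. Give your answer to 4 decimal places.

r = Sxy/√(Sxx·Syy) = 41130/√(2013850465) = 41130/44875.945283 = 0.916527

0.9165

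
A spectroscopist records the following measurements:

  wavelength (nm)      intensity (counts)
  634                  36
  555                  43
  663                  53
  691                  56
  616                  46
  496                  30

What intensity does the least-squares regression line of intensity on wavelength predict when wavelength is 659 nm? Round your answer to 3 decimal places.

49.597

n = 6, Σx = 3655, Σy = 264, Σxy = 163740, Σx² = 2252503
Sxx = Σx² − (Σx)²/n = 2252503 − 2226504.166667 = 25998.833333
Sxy = Σxy − (Σx)(Σy)/n = 163740 − 160820 = 2920
b = Sxy/Sxx = 2920/25998.833333 = 0.112313
a = ȳ − b·x̄ = 44 − 0.112313·609.166667 = -24.417173
ŷ(659) = a + b·659 = -24.417173 + 0.112313·659 = 49.596918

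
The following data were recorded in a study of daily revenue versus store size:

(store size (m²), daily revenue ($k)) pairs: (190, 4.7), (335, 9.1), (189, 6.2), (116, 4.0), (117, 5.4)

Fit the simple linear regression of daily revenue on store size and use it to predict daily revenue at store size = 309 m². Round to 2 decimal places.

n = 5, Σx = 947, Σy = 29.4, Σxy = 6209.1, Σx² = 211191
Sxx = Σx² − (Σx)²/n = 211191 − 179361.8 = 31829.2
Sxy = Σxy − (Σx)(Σy)/n = 6209.1 − 5568.36 = 640.74
b = Sxy/Sxx = 640.74/31829.2 = 0.020131
a = ȳ − b·x̄ = 5.88 − 0.020131·189.4 = 2.067270
ŷ(309) = a + b·309 = 2.067270 + 0.020131·309 = 8.287616

8.29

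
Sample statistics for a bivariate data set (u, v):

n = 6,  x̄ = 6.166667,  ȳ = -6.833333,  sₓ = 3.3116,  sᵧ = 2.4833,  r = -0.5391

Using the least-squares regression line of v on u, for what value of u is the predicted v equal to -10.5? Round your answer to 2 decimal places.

b = r · sᵧ/sₓ = -0.5391 · 2.4833/3.3116 = -0.404260
a = ȳ − b·x̄ = -6.833333 − (-0.404260)·6.166667 = -4.340397
Set a + b·x = -10.5: x = (-10.5 − (-4.340397)) / (-0.404260) = 15.236741

15.24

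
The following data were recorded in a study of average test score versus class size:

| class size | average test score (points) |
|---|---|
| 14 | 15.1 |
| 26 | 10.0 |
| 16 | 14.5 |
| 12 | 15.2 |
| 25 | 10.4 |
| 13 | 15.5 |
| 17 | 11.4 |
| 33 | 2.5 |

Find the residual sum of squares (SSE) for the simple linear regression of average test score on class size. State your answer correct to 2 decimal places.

13.67

n = 8, Σx = 156, Σy = 94.6, Σxy = 1623.6, Σx² = 3444, Σy² = 1253.92
Sxx = Σx² − (Σx)²/n = 3444 − 3042 = 402
Sxy = Σxy − (Σx)(Σy)/n = 1623.6 − 1844.7 = -221.1
Syy = Σy² − (Σy)²/n = 1253.92 − 1118.645 = 135.275
b = Sxy/Sxx = -221.1/402 = -0.55
SSE = Syy − b·Sxy = 135.275 − (-0.55)·(-221.1) = 13.67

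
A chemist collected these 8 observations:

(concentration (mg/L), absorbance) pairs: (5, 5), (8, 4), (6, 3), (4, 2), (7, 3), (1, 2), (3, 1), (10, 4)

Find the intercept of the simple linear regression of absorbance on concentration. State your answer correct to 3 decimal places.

1.388

n = 8, Σx = 44, Σy = 24, Σxy = 149, Σx² = 300
Sxx = Σx² − (Σx)²/n = 300 − 242 = 58
Sxy = Σxy − (Σx)(Σy)/n = 149 − 132 = 17
b = Sxy/Sxx = 17/58 = 0.293103
a = ȳ − b·x̄ = 3 − 0.293103·5.5 = 1.387931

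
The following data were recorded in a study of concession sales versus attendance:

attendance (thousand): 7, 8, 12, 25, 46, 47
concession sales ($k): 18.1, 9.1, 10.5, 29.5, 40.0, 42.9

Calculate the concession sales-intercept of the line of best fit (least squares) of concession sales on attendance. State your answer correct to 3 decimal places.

6.682

n = 6, Σx = 145, Σy = 150.1, Σxy = 4919.3, Σx² = 5207
Sxx = Σx² − (Σx)²/n = 5207 − 3504.166667 = 1702.833333
Sxy = Σxy − (Σx)(Σy)/n = 4919.3 − 3627.416667 = 1291.883333
b = Sxy/Sxx = 1291.883333/1702.833333 = 0.758667
a = ȳ − b·x̄ = 25.016667 − 0.758667·24.166667 = 6.682216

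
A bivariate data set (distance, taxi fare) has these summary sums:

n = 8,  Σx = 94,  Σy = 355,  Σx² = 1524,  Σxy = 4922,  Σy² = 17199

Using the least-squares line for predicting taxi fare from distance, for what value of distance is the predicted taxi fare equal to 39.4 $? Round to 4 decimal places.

8.9701

Sxx = Σx² − (Σx)²/n = 1524 − 1104.5 = 419.5
Sxy = Σxy − (Σx)(Σy)/n = 4922 − 4171.25 = 750.75
b = Sxy/Sxx = 750.75/419.5 = 1.789631
a = ȳ − b·x̄ = 44.375 − 1.789631·11.75 = 23.346841
Set a + b·x = 39.4: x = (39.4 − 23.346841) / 1.789631 = 8.970097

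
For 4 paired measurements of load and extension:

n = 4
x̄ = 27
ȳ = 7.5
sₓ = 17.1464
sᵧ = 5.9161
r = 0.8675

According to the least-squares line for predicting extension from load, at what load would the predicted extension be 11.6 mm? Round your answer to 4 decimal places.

b = r · sᵧ/sₓ = 0.8675 · 5.9161/17.1464 = 0.299317
a = ȳ − b·x̄ = 7.5 − 0.299317·27 = -0.581571
Set a + b·x = 11.6: x = (11.6 − (-0.581571)) / 0.299317 = 40.697831

40.6978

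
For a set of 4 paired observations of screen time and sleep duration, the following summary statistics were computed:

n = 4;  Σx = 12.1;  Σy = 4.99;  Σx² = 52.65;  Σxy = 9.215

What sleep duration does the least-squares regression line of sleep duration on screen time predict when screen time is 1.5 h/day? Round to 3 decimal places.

Sxx = Σx² − (Σx)²/n = 52.65 − 36.6025 = 16.0475
Sxy = Σxy − (Σx)(Σy)/n = 9.215 − 15.09475 = -5.87975
b = Sxy/Sxx = -5.87975/16.0475 = -0.366397
a = ȳ − b·x̄ = 1.2475 − (-0.366397)·3.025 = 2.355850
ŷ(1.5) = a + b·1.5 = 2.355850 + (-0.366397)·1.5 = 1.806255

1.806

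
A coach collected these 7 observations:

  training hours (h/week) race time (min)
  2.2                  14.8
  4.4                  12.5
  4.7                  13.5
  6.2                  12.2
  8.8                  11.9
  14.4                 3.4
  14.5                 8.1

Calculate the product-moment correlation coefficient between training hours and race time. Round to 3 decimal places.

n = 7, Σx = 55.2, Σy = 76.4, Σxy = 497.78, Σx² = 579.78, Σy² = 925.16
Sxx = Σx² − (Σx)²/n = 579.78 − 435.291429 = 144.488571
Sxy = Σxy − (Σx)(Σy)/n = 497.78 − 602.468571 = -104.688571
Syy = Σy² − (Σy)²/n = 925.16 − 833.851429 = 91.308571
r = Sxy/√(Sxx·Syy) = -104.688571/√(13193.045045) = -104.688571/114.860981 = -0.911437

-0.911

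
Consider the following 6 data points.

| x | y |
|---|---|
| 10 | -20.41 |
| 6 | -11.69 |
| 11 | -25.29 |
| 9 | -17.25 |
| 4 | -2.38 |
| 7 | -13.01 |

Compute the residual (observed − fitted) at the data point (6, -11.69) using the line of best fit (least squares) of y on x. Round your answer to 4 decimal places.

n = 6, Σx = 47, Σy = -90.03, Σxy = -808.27, Σx² = 403
Sxx = Σx² − (Σx)²/n = 403 − 368.166667 = 34.833333
Sxy = Σxy − (Σx)(Σy)/n = -808.27 − (-705.235) = -103.035
b = Sxy/Sxx = -103.035/34.833333 = -2.957943
a = ȳ − b·x̄ = -15.005 − (-2.957943)·7.833333 = 8.165550
ŷ(6) = 8.165550 + (-2.957943)·6 = -9.582105
residual = y − ŷ = -11.69 − (-9.582105) = -2.107895

-2.1079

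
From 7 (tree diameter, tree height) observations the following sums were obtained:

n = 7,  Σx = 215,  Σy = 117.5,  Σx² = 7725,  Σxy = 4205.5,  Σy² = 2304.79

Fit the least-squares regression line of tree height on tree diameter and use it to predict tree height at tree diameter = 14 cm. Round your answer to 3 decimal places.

Sxx = Σx² − (Σx)²/n = 7725 − 6603.571429 = 1121.428571
Sxy = Σxy − (Σx)(Σy)/n = 4205.5 − 3608.928571 = 596.571429
b = Sxy/Sxx = 596.571429/1121.428571 = 0.531975
a = ȳ − b·x̄ = 16.785714 − 0.531975·30.714286 = 0.446497
ŷ(14) = a + b·14 = 0.446497 + 0.531975·14 = 7.894140

7.894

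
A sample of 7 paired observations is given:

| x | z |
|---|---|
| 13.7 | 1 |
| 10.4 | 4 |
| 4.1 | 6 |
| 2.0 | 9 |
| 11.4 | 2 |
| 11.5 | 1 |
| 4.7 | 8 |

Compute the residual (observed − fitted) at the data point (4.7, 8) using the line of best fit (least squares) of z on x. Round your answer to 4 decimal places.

n = 7, Σx = 57.8, Σy = 31, Σxy = 169.8, Σx² = 600.96
Sxx = Σx² − (Σx)²/n = 600.96 − 477.262857 = 123.697143
Sxy = Σxy − (Σx)(Σy)/n = 169.8 − 255.971429 = -86.171429
b = Sxy/Sxx = -86.171429/123.697143 = -0.696632
a = ȳ − b·x̄ = 4.428571 − (-0.696632)·8.257143 = 10.180764
ŷ(4.7) = 10.180764 + (-0.696632)·4.7 = 6.906592
residual = y − ŷ = 8 − 6.906592 = 1.093408

1.0934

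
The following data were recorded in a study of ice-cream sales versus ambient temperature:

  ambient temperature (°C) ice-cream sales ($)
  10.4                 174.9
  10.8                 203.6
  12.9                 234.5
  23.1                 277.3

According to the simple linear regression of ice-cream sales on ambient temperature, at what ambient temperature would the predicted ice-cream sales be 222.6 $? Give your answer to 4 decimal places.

14.3037

n = 4, Σx = 57.2, Σy = 890.3, Σxy = 13448.52, Σx² = 924.82
Sxx = Σx² − (Σx)²/n = 924.82 − 817.96 = 106.86
Sxy = Σxy − (Σx)(Σy)/n = 13448.52 − 12731.29 = 717.23
b = Sxy/Sxx = 717.23/106.86 = 6.711866
a = ȳ − b·x̄ = 222.575 − 6.711866·14.3 = 126.595316
Set a + b·x = 222.6: x = (222.6 − 126.595316) / 6.711866 = 14.303725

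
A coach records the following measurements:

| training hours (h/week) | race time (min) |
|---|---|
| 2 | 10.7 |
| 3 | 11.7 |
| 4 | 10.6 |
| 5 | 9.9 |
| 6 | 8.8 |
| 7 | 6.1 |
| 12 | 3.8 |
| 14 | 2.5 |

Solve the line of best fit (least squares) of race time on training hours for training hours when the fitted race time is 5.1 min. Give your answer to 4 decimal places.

10.3433

n = 8, Σx = 53, Σy = 64.1, Σxy = 324.5, Σx² = 479
Sxx = Σx² − (Σx)²/n = 479 − 351.125 = 127.875
Sxy = Σxy − (Σx)(Σy)/n = 324.5 − 424.6625 = -100.1625
b = Sxy/Sxx = -100.1625/127.875 = -0.783284
a = ȳ − b·x̄ = 8.0125 − (-0.783284)·6.625 = 13.201760
Set a + b·x = 5.1: x = (5.1 − 13.201760) / (-0.783284) = 10.343317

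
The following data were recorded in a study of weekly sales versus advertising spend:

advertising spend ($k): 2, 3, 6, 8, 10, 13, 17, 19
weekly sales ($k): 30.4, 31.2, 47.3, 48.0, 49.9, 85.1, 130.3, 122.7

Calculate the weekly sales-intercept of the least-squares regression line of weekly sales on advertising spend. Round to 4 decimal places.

n = 8, Σx = 78, Σy = 544.9, Σxy = 6973.9, Σx² = 1032
Sxx = Σx² − (Σx)²/n = 1032 − 760.5 = 271.5
Sxy = Σxy − (Σx)(Σy)/n = 6973.9 − 5312.775 = 1661.125
b = Sxy/Sxx = 1661.125/271.5 = 6.118324
a = ȳ − b·x̄ = 68.1125 − 6.118324·9.75 = 8.458840

8.4588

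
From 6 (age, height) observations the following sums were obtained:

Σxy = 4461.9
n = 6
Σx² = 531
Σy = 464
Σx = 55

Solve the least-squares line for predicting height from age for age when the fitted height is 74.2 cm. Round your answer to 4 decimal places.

8.7635

Sxx = Σx² − (Σx)²/n = 531 − 504.166667 = 26.833333
Sxy = Σxy − (Σx)(Σy)/n = 4461.9 − 4253.333333 = 208.566667
b = Sxy/Sxx = 208.566667/26.833333 = 7.772671
a = ȳ − b·x̄ = 77.333333 − 7.772671·9.166667 = 6.083851
Set a + b·x = 74.2: x = (74.2 − 6.083851) / 7.772671 = 8.763545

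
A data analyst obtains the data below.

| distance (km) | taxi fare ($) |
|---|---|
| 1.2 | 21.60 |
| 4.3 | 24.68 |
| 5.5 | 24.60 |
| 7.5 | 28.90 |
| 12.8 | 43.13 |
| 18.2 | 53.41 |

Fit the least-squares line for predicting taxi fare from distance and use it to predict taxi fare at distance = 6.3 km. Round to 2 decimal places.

28.80

n = 6, Σx = 49.5, Σy = 196.32, Σxy = 2008.22, Σx² = 601.51
Sxx = Σx² − (Σx)²/n = 601.51 − 408.375 = 193.135
Sxy = Σxy − (Σx)(Σy)/n = 2008.22 − 1619.64 = 388.58
b = Sxy/Sxx = 388.58/193.135 = 2.011961
a = ȳ − b·x̄ = 32.72 − 2.011961·8.25 = 16.121325
ŷ(6.3) = a + b·6.3 = 16.121325 + 2.011961·6.3 = 28.796677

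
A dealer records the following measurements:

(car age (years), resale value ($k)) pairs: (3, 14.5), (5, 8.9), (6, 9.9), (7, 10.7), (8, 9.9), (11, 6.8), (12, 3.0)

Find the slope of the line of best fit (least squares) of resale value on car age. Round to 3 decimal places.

n = 7, Σx = 52, Σy = 63.7, Σxy = 412.3, Σx² = 448
Sxx = Σx² − (Σx)²/n = 448 − 386.285714 = 61.714286
Sxy = Σxy − (Σx)(Σy)/n = 412.3 − 473.2 = -60.9
b = Sxy/Sxx = -60.9/61.714286 = -0.986806

-0.987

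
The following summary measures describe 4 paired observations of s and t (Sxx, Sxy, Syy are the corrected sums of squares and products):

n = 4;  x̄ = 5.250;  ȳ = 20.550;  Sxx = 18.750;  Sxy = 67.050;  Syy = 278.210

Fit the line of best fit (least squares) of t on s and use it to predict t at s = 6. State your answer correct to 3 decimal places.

23.232

b = Sxy/Sxx = 67.05/18.75 = 3.576
a = ȳ − b·x̄ = 20.55 − 3.576·5.25 = 1.776
ŷ(6) = a + b·6 = 1.776 + 3.576·6 = 23.232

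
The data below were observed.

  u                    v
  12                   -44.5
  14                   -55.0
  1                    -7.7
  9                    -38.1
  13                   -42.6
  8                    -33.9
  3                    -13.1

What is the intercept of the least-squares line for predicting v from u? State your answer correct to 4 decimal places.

-4.6179

n = 7, Σx = 60, Σy = -234.9, Σxy = -2518.9, Σx² = 664
Sxx = Σx² − (Σx)²/n = 664 − 514.285714 = 149.714286
Sxy = Σxy − (Σx)(Σy)/n = -2518.9 − (-2013.428571) = -505.471429
b = Sxy/Sxx = -505.471429/149.714286 = -3.376240
a = ȳ − b·x̄ = -33.557143 − (-3.376240)·8.571429 = -4.617939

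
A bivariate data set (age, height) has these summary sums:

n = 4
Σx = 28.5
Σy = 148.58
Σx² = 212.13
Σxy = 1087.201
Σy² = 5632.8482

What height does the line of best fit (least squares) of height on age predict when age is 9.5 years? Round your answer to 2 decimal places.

44.63

Sxx = Σx² − (Σx)²/n = 212.13 − 203.0625 = 9.0675
Sxy = Σxy − (Σx)(Σy)/n = 1087.201 − 1058.6325 = 28.5685
b = Sxy/Sxx = 28.5685/9.0675 = 3.150648
a = ȳ − b·x̄ = 37.145 − 3.150648·7.125 = 14.696634
ŷ(9.5) = a + b·9.5 = 14.696634 + 3.150648·9.5 = 44.627789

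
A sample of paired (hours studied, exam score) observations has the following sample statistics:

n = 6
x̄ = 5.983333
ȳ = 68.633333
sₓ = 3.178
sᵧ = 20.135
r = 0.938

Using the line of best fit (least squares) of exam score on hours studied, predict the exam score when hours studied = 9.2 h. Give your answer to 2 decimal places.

87.75

b = r · sᵧ/sₓ = 0.938 · 20.135/3.178 = 5.942930
a = ȳ − b·x̄ = 68.633333 − 5.942930·5.983333 = 33.074807
ŷ(9.2) = a + b·9.2 = 33.074807 + 5.942930·9.2 = 87.749758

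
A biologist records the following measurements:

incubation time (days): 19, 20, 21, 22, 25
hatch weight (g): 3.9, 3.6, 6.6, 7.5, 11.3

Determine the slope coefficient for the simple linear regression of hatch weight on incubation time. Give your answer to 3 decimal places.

1.327

n = 5, Σx = 107, Σy = 32.9, Σxy = 732.2, Σx² = 2311
Sxx = Σx² − (Σx)²/n = 2311 − 2289.8 = 21.2
Sxy = Σxy − (Σx)(Σy)/n = 732.2 − 704.06 = 28.14
b = Sxy/Sxx = 28.14/21.2 = 1.327358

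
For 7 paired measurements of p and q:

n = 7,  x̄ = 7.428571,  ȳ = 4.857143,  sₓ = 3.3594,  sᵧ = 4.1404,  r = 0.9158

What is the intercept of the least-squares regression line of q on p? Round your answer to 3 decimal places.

-3.528

b = r · sᵧ/sₓ = 0.9158 · 4.1404/3.3594 = 1.128707
a = ȳ − b·x̄ = 4.857143 − 1.128707·7.428571 = -3.527537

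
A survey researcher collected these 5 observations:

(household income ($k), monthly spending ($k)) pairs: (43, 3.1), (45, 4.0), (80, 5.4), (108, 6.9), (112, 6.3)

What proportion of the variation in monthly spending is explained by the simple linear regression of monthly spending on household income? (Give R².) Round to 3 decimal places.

0.934

n = 5, Σx = 388, Σy = 25.7, Σxy = 2196.1, Σx² = 34482, Σy² = 142.07
Sxx = Σx² − (Σx)²/n = 34482 − 30108.8 = 4373.2
Sxy = Σxy − (Σx)(Σy)/n = 2196.1 − 1994.32 = 201.78
Syy = Σy² − (Σy)²/n = 142.07 − 132.098 = 9.972
R² = Sxy²/(Sxx·Syy) = (201.78)²/(4373.2·9.972) = 0.933630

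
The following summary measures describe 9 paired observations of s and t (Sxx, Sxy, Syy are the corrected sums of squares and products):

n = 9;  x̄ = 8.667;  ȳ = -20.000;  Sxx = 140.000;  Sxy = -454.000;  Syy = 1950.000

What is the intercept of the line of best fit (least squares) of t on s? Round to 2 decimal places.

8.11

b = Sxy/Sxx = -454/140 = -3.242857
a = ȳ − b·x̄ = -20 − (-3.242857)·8.667 = 8.105843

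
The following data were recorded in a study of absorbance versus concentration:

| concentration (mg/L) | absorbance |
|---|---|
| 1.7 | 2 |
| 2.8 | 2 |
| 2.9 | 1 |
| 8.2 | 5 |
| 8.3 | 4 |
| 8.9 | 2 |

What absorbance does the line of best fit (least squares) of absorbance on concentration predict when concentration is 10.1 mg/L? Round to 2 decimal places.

4.05

n = 6, Σx = 32.8, Σy = 16, Σxy = 103.9, Σx² = 234.48
Sxx = Σx² − (Σx)²/n = 234.48 − 179.306667 = 55.173333
Sxy = Σxy − (Σx)(Σy)/n = 103.9 − 87.466667 = 16.433333
b = Sxy/Sxx = 16.433333/55.173333 = 0.297849
a = ȳ − b·x̄ = 2.666667 − 0.297849·5.466667 = 1.038424
ŷ(10.1) = a + b·10.1 = 1.038424 + 0.297849·10.1 = 4.046701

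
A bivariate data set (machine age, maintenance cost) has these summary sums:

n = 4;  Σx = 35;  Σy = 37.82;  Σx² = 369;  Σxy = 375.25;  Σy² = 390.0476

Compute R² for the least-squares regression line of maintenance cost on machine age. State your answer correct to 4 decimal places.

Sxx = Σx² − (Σx)²/n = 369 − 306.25 = 62.75
Sxy = Σxy − (Σx)(Σy)/n = 375.25 − 330.925 = 44.325
Syy = Σy² − (Σy)²/n = 390.0476 − 357.5881 = 32.4595
R² = Sxy²/(Sxx·Syy) = (44.325)²/(62.75·32.4595) = 0.964588

0.9646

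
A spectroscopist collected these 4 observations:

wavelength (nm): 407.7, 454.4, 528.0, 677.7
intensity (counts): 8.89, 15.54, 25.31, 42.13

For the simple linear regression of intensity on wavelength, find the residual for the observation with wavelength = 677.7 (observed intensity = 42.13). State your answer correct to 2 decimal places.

n = 4, Σx = 2067.8, Σy = 91.87, Σxy = 52601.01, Σx² = 1110759.94
Sxx = Σx² − (Σx)²/n = 1110759.94 − 1068949.21 = 41810.73
Sxy = Σxy − (Σx)(Σy)/n = 52601.01 − 47492.1965 = 5108.8135
b = Sxy/Sxx = 5108.8135/41810.73 = 0.122189
a = ȳ − b·x̄ = 22.9675 − 0.122189·516.95 = -40.198131
ŷ(677.7) = -40.198131 + 0.122189·677.7 = 42.609390
residual = y − ŷ = 42.13 − 42.609390 = -0.479390

-0.48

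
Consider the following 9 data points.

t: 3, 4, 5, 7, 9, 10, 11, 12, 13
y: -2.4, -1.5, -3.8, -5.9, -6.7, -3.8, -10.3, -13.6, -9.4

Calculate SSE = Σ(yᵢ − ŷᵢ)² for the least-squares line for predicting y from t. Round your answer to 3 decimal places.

n = 9, Σx = 74, Σy = -57.4, Σxy = -570.5, Σx² = 714, Σy² = 496
Sxx = Σx² − (Σx)²/n = 714 − 608.444444 = 105.555556
Sxy = Σxy − (Σx)(Σy)/n = -570.5 − (-471.955556) = -98.544444
Syy = Σy² − (Σy)²/n = 496 − 366.084444 = 129.915556
b = Sxy/Sxx = -98.544444/105.555556 = -0.933579
SSE = Syy − b·Sxy = 129.915556 − (-0.933579)·(-98.544444) = 37.916537

37.917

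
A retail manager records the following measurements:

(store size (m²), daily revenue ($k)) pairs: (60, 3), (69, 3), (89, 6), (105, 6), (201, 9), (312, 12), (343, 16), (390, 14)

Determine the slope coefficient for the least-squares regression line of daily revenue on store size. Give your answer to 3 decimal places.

0.036

n = 8, Σx = 1569, Σy = 69, Σxy = 18052, Σx² = 434801
Sxx = Σx² − (Σx)²/n = 434801 − 307720.125 = 127080.875
Sxy = Σxy − (Σx)(Σy)/n = 18052 − 13532.625 = 4519.375
b = Sxy/Sxx = 4519.375/127080.875 = 0.035563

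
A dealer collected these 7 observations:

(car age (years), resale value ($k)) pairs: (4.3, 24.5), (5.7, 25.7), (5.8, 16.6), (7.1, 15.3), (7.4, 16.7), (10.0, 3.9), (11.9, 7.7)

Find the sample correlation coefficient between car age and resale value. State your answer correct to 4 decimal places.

-0.8845

n = 7, Σx = 52.2, Σy = 110.4, Σxy = 710.96, Σx² = 431.4, Σy² = 2123.78
Sxx = Σx² − (Σx)²/n = 431.4 − 389.262857 = 42.137143
Sxy = Σxy − (Σx)(Σy)/n = 710.96 − 823.268571 = -112.308571
Syy = Σy² − (Σy)²/n = 2123.78 − 1741.165714 = 382.614286
r = Sxy/√(Sxx·Syy) = -112.308571/√(16122.272816) = -112.308571/126.973512 = -0.884504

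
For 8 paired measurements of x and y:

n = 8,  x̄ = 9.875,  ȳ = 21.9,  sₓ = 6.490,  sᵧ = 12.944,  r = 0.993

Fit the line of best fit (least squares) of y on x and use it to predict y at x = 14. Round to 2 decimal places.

30.07

b = r · sᵧ/sₓ = 0.993 · 12.944/6.49 = 1.980492
a = ȳ − b·x̄ = 21.9 − 1.980492·9.875 = 2.342643
ŷ(14) = a + b·14 = 2.342643 + 1.980492·14 = 30.069529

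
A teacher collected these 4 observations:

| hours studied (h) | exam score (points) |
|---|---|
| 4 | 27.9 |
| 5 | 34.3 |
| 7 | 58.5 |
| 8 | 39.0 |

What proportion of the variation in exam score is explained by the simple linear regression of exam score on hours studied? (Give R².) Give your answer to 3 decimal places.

n = 4, Σx = 24, Σy = 159.7, Σxy = 1004.6, Σx² = 154, Σy² = 6898.15
Sxx = Σx² − (Σx)²/n = 154 − 144 = 10
Sxy = Σxy − (Σx)(Σy)/n = 1004.6 − 958.2 = 46.4
Syy = Σy² − (Σy)²/n = 6898.15 − 6376.0225 = 522.1275
R² = Sxy²/(Sxx·Syy) = (46.4)²/(10·522.1275) = 0.412344

0.412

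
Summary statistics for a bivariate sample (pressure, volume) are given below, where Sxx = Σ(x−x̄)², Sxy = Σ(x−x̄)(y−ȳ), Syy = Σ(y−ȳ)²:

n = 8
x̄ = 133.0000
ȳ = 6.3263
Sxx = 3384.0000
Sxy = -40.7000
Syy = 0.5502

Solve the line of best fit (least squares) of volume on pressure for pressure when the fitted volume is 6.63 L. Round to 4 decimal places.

107.7489

b = Sxy/Sxx = -40.7/3384 = -0.012027
a = ȳ − b·x̄ = 6.3263 − (-0.012027)·133 = 7.925916
Set a + b·x = 6.63: x = (6.63 − 7.925916) / (-0.012027) = 107.748875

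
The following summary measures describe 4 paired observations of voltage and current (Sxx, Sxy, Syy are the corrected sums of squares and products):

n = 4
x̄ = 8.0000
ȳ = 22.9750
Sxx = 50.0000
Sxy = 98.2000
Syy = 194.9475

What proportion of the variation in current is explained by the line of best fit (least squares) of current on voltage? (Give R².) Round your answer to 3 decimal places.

0.989

R² = Sxy²/(Sxx·Syy) = (98.2)²/(50·194.9475) = 0.989317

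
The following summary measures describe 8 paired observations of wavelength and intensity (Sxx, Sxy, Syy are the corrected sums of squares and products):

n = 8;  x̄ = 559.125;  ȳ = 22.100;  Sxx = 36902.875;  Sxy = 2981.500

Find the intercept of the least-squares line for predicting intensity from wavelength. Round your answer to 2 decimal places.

b = Sxy/Sxx = 2981.5/36902.875 = 0.080793
a = ȳ − b·x̄ = 22.1 − 0.080793·559.125 = -23.073477

-23.07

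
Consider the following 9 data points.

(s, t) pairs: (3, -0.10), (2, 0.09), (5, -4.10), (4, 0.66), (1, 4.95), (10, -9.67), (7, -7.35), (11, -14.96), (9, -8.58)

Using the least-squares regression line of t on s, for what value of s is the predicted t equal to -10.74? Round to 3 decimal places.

n = 9, Σx = 52, Σy = -39.06, Σxy = -402.96, Σx² = 406
Sxx = Σx² − (Σx)²/n = 406 − 300.444444 = 105.555556
Sxy = Σxy − (Σx)(Σy)/n = -402.96 − (-225.68) = -177.28
b = Sxy/Sxx = -177.28/105.555556 = -1.679495
a = ȳ − b·x̄ = -4.34 − (-1.679495)·5.777778 = 5.363747
Set a + b·x = -10.74: x = (-10.74 − 5.363747) / (-1.679495) = 9.588448

9.588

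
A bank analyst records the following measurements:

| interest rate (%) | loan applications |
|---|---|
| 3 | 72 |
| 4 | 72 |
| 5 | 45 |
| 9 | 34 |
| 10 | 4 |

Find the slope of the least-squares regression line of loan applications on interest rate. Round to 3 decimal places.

n = 5, Σx = 31, Σy = 227, Σxy = 1075, Σx² = 231
Sxx = Σx² − (Σx)²/n = 231 − 192.2 = 38.8
Sxy = Σxy − (Σx)(Σy)/n = 1075 − 1407.4 = -332.4
b = Sxy/Sxx = -332.4/38.8 = -8.567010

-8.567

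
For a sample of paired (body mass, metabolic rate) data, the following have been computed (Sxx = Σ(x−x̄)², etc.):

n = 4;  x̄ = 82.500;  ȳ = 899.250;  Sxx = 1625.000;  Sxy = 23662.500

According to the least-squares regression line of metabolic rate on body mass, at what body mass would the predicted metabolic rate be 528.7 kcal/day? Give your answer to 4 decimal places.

57.0528

b = Sxy/Sxx = 23662.5/1625 = 14.561538
a = ȳ − b·x̄ = 899.25 − 14.561538·82.5 = -302.076923
Set a + b·x = 528.7: x = (528.7 − (-302.076923)) / 14.561538 = 57.052826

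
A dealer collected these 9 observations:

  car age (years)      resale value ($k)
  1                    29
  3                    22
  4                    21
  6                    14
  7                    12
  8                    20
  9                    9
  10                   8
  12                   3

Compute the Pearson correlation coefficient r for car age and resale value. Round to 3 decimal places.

n = 9, Σx = 60, Σy = 138, Σxy = 704, Σx² = 500, Σy² = 2660
Sxx = Σx² − (Σx)²/n = 500 − 400 = 100
Sxy = Σxy − (Σx)(Σy)/n = 704 − 920 = -216
Syy = Σy² − (Σy)²/n = 2660 − 2116 = 544
r = Sxy/√(Sxx·Syy) = -216/√(54400) = -216/233.238076 = -0.926092

-0.926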